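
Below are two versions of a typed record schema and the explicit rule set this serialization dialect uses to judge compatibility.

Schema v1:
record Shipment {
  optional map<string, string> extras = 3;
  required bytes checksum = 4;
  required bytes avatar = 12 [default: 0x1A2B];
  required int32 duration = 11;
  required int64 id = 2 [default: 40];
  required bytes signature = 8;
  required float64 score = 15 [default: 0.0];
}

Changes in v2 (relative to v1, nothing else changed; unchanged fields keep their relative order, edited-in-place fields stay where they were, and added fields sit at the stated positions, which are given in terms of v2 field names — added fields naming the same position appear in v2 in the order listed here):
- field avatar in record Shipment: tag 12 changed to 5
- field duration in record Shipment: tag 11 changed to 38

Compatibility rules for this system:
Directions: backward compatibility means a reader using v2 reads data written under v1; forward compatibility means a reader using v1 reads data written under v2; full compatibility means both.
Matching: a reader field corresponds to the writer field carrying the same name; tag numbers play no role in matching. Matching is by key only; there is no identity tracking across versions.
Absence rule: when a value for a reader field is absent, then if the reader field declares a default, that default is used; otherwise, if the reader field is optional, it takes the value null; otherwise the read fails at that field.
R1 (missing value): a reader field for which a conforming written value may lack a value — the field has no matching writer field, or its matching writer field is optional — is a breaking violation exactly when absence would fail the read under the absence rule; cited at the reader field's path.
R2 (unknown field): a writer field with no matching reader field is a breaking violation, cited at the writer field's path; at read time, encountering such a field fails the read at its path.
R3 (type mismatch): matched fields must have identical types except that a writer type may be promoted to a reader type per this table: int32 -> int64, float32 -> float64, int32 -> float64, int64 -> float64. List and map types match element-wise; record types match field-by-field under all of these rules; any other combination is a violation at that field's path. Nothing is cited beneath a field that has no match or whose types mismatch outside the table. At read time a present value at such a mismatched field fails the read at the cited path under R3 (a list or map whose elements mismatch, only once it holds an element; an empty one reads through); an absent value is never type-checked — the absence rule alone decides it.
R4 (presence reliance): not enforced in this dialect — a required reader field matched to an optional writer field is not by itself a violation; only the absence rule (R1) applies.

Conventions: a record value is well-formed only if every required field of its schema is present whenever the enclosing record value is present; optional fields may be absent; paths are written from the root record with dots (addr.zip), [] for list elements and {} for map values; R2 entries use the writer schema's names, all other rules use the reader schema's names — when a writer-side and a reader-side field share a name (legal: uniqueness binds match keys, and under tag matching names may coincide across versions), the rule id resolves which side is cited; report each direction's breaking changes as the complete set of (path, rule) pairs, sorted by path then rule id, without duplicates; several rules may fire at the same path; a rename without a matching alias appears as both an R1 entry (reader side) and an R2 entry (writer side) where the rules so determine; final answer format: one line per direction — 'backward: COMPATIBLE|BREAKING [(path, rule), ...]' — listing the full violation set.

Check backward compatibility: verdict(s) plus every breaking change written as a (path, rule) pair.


backward: COMPATIBLE []

the writer's type comes first in each Shipment pair
backward analysis of Shipment with v2 as reader and v1 as writer:
  map<string, string> -> map<string, string>, writer optional: extras aligns to extras
  bytes -> bytes, writer required: checksum aligns to checksum
  bytes -> bytes, writer required: avatar aligns to avatar
  int32 -> int32, writer required: duration aligns to duration
  int64 -> int64, writer required: id aligns to id
  bytes -> bytes, writer required: signature aligns to signature
  float64 -> float64, writer required: score aligns to score
  => backward: COMPATIBLE
diffs on Shipment not affecting the asked answer:
  field avatar in record Shipment: tag 12 changed to 5 -> triggers nothing under Shipment's printed rules — same verdict
  field duration in record Shipment: tag 11 changed to 38 -> triggers nothing under Shipment's printed rules — same verdict


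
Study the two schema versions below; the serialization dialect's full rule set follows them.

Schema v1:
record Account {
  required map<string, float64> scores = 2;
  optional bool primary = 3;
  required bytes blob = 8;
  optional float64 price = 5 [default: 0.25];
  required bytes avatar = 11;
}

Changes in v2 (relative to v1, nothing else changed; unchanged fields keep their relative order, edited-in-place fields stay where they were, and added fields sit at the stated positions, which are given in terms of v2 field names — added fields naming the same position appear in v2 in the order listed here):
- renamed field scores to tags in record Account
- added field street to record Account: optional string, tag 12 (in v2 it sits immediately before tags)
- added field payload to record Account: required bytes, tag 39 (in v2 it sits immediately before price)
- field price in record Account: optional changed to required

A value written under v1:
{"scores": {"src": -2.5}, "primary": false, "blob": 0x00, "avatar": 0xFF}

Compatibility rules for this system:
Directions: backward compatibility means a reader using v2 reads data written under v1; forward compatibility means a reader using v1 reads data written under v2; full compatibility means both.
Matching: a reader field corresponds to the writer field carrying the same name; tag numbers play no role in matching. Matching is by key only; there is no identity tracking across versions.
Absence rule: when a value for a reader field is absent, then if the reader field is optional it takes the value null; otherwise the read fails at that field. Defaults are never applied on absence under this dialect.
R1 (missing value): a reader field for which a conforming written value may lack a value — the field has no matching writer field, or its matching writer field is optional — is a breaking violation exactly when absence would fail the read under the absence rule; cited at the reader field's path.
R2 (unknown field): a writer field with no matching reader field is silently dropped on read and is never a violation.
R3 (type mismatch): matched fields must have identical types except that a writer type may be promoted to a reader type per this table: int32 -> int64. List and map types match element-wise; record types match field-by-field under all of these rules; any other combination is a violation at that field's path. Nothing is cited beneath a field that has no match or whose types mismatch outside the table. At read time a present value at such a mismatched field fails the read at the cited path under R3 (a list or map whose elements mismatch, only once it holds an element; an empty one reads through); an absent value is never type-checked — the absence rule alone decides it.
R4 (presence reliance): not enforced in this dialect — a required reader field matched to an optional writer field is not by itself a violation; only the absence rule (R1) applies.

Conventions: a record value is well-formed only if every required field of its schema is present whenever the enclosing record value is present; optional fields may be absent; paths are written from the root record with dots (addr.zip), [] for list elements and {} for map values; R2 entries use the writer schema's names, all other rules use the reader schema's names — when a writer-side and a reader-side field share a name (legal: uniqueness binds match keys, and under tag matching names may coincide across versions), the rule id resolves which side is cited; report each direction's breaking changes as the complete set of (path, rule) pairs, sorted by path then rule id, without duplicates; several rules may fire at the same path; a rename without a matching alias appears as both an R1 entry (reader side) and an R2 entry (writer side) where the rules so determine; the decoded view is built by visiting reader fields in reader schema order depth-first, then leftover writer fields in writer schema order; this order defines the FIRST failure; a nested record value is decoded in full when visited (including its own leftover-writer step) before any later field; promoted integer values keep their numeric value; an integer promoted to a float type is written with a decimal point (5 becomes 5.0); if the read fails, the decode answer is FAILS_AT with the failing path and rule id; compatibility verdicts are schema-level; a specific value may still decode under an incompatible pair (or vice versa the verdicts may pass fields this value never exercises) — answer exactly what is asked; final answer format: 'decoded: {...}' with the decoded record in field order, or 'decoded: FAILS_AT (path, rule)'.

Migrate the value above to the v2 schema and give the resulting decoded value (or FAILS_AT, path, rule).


decoded: FAILS_AT (tags, R1)

arrows below run writer -> reader for Account
decoding the Account value with the v2 reader:
  street := null (absent, optional -> null)
  read fails at tags under R1 (no fill)
  => FAILS_AT (tags, R1)
ruling out the remaining Account differences:
  added field payload to record Account: required bytes, tag 39 (in v2 it sits immediately before price) -> changes Account's schema-level verdicts only — the decode of this value is the same
  added field street to record Account: optional string, tag 12 (in v2 it sits immediately before tags) -> no rule fires on it and the decoded Account view is identical with or without it
  field price in record Account: optional changed to required -> changes Account's schema-level verdicts only — the decode of this value is the same


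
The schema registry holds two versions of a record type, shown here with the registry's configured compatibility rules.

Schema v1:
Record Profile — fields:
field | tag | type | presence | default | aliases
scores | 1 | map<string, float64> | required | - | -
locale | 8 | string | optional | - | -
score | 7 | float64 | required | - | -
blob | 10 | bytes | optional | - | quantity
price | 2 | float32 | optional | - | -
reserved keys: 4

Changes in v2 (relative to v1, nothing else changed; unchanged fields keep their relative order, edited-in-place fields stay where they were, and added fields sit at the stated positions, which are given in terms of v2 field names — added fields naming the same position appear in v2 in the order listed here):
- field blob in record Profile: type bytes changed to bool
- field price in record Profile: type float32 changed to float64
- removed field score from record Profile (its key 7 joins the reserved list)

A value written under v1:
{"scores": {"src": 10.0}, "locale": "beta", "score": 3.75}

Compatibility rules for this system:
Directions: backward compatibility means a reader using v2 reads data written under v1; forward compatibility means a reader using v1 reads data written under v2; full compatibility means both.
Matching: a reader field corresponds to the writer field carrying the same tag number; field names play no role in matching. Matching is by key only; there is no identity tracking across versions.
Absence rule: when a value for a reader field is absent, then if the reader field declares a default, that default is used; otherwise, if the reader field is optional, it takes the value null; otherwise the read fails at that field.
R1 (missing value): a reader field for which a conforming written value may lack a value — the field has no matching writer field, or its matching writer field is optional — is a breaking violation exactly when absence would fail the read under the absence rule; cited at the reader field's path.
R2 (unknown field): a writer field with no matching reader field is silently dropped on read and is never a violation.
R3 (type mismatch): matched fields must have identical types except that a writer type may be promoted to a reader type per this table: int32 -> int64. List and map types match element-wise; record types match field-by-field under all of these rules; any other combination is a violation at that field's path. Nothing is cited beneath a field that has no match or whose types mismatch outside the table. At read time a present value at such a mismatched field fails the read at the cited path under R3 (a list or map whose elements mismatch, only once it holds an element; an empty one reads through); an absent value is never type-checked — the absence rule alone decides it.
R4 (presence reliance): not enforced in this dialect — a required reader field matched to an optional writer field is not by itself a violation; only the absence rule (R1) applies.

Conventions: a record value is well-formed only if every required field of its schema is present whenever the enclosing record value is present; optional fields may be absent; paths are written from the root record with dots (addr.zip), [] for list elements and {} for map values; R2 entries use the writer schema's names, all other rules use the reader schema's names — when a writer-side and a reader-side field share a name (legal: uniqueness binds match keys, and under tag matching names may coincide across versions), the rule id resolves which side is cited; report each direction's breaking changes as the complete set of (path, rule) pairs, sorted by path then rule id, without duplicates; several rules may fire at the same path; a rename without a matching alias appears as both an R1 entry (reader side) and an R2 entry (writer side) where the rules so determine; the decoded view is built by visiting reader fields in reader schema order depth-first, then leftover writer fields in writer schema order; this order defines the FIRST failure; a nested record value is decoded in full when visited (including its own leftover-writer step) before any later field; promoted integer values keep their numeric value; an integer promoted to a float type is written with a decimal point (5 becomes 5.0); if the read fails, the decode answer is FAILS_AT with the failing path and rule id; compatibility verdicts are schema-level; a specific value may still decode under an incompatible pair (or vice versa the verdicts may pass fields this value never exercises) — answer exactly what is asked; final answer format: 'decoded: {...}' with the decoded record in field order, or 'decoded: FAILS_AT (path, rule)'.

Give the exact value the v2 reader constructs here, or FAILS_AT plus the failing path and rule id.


each type pair in Profile: writer, then reader
decode (reader v2):
  scores := {"src": 10.0}
  locale := "beta"
  blob := null (absent, optional -> null)
  price := null (absent, optional -> null)
  writer score: unknown -> dropped
  => decoded: {"scores": {"src": 10.0}, "locale": "beta", "blob": null, "price": null}
ruling out the remaining Profile differences:
  field blob in record Profile: type bytes changed to bool -> changes Profile's schema-level verdicts only — the decode of this value is the same
  field price in record Profile: type float32 changed to float64 -> changes Profile's schema-level verdicts only — the decode of this value is the same

decoded: {"scores": {"src": 10.0}, "locale": "beta", "blob": null, "price": null}


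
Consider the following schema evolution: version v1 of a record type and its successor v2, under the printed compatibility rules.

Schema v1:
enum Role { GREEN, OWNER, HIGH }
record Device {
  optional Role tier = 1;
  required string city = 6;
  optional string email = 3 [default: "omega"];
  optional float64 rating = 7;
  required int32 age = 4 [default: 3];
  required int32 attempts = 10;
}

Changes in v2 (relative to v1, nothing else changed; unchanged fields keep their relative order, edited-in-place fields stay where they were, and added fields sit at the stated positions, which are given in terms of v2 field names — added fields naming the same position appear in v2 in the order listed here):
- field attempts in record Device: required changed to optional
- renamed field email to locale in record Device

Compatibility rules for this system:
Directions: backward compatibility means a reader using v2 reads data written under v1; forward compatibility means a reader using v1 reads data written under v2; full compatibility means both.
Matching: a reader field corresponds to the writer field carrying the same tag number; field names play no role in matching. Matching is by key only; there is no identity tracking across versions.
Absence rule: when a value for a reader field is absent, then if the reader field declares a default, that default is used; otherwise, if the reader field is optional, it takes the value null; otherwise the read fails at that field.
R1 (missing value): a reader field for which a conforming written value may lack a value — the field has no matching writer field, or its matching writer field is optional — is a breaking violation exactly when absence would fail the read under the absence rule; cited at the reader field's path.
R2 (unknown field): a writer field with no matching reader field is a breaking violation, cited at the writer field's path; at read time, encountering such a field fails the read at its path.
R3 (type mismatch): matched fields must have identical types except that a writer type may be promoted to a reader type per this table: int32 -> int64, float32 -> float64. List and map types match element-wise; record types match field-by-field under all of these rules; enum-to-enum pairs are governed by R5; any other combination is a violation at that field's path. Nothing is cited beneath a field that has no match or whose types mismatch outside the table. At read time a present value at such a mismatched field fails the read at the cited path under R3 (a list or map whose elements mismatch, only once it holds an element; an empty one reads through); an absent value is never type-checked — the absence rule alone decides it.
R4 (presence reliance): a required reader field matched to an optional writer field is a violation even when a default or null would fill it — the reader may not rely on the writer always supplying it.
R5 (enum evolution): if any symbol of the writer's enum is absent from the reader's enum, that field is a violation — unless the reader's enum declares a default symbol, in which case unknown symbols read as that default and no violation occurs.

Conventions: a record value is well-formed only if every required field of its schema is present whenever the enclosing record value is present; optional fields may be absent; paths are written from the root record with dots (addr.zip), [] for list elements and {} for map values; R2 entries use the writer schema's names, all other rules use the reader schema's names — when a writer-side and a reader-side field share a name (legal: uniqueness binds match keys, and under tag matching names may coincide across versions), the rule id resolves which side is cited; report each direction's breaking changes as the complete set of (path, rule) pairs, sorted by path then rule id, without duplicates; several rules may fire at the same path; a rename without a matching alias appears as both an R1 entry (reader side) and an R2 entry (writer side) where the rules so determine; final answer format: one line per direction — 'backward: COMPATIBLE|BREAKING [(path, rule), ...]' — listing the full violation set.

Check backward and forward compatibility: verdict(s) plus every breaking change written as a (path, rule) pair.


the writer's type comes first in each Device pair
backward for Device (reader v2, writer v1):
  writer optional, Role -> Role: reader tier maps from writer tier
  writer required, string -> string: reader city maps from writer city
  writer optional, string -> string: reader locale maps from writer email
  writer optional, float64 -> float64: reader rating maps from writer rating
  writer required, int32 -> int32: reader age maps from writer age
  writer required, int32 -> int32: reader attempts maps from writer attempts
  => backward: COMPATIBLE
forward for Device (reader v1, writer v2):
  writer optional, Role -> Role: reader tier maps from writer tier
  writer required, string -> string: reader city maps from writer city
  writer optional, string -> string: reader email maps from writer locale
  writer optional, float64 -> float64: reader rating maps from writer rating
  writer required, int32 -> int32: reader age maps from writer age
  writer optional, int32 -> int32: reader attempts maps from writer attempts
  violation R1 at attempts
  violation R4 at attempts
  => forward: BREAKING (2)

backward: COMPATIBLE []; forward: BREAKING [(attempts, R1), (attempts, R4)]


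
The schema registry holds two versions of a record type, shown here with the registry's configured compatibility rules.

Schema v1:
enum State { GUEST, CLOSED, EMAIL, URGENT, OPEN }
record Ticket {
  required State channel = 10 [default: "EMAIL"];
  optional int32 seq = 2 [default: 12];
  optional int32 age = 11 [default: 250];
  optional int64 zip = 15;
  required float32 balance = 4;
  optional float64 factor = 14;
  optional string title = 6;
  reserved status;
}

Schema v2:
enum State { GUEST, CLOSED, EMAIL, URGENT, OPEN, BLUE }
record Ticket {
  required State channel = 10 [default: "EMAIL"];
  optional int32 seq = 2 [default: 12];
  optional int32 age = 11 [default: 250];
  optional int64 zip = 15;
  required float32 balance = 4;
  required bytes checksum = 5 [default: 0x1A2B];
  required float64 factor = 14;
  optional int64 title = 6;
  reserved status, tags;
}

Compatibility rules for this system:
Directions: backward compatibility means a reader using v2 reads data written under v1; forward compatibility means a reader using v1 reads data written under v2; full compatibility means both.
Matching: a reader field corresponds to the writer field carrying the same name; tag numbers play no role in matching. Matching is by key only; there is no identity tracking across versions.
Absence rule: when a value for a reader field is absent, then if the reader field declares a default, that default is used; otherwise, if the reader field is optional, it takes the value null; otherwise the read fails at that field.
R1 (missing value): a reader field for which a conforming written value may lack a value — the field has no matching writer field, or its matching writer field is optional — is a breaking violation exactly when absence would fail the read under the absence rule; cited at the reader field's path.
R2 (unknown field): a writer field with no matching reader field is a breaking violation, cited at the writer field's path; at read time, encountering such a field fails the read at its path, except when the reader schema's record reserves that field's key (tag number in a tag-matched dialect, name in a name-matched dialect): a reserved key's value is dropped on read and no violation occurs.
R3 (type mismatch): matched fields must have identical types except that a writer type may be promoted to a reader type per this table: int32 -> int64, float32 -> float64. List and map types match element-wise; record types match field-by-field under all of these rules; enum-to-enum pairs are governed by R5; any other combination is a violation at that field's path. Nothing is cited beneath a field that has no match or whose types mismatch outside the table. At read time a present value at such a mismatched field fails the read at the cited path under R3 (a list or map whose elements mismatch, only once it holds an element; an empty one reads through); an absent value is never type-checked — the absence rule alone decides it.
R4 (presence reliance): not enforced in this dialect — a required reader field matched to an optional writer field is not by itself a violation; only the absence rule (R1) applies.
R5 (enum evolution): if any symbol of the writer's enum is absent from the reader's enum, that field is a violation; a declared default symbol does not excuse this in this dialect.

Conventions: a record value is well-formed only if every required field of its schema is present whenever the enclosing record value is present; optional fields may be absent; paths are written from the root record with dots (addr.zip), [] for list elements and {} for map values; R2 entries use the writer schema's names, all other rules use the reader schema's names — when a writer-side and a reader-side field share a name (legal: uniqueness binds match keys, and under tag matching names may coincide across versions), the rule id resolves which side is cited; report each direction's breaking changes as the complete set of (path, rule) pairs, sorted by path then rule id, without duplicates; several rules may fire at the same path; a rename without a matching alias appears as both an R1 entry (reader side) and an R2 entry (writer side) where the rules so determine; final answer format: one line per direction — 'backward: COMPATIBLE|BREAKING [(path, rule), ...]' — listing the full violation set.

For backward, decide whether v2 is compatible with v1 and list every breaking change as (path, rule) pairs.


each type pair in Ticket: writer, then reader
checking backward for Ticket: reader v2 against writer v1:
  channel: State -> State, writer required; from channel
  seq: int32 -> int32, writer optional; from seq
  age: int32 -> int32, writer optional; from age
  zip: int64 -> int64, writer optional; from zip
  balance: float32 -> float32, writer required; from balance
  checksum: no writer-side match
  factor: float64 -> float64, writer optional; from factor
  title: string -> int64, writer optional; from title
  R1 fires at factor
  R3 fires at title
  => backward verdict for Ticket: BREAKING, 2 violation(s)
diffs on Ticket not affecting the asked answer:
  added field checksum to record Ticket: required bytes, tag 5, default 0x1A2B (in v2 it sits immediately before factor) -> fires only in the forward direction of Ticket, which is not asked here
  enum State (field channel in record Ticket): symbol BLUE added -> fires only in the forward direction of Ticket, which is not asked here

backward: BREAKING [(factor, R1), (title, R3)]


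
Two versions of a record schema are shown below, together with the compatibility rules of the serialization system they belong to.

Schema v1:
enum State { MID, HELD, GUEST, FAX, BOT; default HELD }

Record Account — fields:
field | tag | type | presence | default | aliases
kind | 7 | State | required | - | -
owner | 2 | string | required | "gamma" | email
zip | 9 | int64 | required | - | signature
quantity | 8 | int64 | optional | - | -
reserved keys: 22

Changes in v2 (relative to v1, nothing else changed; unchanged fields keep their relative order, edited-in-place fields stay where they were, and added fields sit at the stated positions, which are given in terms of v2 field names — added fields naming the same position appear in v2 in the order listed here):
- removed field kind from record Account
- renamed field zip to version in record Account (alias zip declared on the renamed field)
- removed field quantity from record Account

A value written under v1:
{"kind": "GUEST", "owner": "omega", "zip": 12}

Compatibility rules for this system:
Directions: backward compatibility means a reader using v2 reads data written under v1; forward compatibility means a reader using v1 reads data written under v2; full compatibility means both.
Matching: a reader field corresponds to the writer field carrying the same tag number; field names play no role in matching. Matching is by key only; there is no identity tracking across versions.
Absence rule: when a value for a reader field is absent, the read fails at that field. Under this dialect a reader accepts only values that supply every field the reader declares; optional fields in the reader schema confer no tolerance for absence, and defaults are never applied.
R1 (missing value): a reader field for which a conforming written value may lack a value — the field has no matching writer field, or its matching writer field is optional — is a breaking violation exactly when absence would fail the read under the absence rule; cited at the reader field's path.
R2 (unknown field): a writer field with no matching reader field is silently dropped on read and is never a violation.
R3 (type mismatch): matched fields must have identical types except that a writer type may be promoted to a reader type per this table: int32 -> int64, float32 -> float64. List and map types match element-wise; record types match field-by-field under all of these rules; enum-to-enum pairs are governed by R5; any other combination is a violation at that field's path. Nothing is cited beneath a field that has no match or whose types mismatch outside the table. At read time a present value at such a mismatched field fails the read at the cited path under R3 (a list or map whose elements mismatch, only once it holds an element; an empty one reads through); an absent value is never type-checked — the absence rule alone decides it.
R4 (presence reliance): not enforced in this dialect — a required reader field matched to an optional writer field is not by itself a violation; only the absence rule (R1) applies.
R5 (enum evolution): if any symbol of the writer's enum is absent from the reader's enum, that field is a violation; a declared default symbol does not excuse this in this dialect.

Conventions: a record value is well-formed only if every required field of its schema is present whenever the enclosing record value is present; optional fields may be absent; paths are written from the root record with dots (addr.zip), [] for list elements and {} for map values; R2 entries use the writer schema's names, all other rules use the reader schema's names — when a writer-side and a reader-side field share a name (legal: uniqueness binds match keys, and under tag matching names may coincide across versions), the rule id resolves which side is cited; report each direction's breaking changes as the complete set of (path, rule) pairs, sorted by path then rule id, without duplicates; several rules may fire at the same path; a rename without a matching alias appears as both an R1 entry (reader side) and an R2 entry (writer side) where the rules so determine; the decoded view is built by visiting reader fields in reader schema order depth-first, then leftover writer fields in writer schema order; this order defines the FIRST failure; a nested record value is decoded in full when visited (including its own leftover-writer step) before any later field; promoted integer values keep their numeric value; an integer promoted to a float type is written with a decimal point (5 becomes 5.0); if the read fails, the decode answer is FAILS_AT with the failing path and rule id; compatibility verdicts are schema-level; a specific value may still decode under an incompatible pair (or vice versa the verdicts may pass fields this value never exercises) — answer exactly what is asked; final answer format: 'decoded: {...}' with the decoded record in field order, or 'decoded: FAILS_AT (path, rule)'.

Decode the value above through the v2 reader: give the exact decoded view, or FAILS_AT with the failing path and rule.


arrows below run writer -> reader for Account
decoding the Account value with the v2 reader:
  owner := "omega"
  version := 12 (from writer zip)
  writer kind: unknown -> dropped
  => decoded: {"owner": "omega", "version": 12}

decoded: {"owner": "omega", "version": 12}


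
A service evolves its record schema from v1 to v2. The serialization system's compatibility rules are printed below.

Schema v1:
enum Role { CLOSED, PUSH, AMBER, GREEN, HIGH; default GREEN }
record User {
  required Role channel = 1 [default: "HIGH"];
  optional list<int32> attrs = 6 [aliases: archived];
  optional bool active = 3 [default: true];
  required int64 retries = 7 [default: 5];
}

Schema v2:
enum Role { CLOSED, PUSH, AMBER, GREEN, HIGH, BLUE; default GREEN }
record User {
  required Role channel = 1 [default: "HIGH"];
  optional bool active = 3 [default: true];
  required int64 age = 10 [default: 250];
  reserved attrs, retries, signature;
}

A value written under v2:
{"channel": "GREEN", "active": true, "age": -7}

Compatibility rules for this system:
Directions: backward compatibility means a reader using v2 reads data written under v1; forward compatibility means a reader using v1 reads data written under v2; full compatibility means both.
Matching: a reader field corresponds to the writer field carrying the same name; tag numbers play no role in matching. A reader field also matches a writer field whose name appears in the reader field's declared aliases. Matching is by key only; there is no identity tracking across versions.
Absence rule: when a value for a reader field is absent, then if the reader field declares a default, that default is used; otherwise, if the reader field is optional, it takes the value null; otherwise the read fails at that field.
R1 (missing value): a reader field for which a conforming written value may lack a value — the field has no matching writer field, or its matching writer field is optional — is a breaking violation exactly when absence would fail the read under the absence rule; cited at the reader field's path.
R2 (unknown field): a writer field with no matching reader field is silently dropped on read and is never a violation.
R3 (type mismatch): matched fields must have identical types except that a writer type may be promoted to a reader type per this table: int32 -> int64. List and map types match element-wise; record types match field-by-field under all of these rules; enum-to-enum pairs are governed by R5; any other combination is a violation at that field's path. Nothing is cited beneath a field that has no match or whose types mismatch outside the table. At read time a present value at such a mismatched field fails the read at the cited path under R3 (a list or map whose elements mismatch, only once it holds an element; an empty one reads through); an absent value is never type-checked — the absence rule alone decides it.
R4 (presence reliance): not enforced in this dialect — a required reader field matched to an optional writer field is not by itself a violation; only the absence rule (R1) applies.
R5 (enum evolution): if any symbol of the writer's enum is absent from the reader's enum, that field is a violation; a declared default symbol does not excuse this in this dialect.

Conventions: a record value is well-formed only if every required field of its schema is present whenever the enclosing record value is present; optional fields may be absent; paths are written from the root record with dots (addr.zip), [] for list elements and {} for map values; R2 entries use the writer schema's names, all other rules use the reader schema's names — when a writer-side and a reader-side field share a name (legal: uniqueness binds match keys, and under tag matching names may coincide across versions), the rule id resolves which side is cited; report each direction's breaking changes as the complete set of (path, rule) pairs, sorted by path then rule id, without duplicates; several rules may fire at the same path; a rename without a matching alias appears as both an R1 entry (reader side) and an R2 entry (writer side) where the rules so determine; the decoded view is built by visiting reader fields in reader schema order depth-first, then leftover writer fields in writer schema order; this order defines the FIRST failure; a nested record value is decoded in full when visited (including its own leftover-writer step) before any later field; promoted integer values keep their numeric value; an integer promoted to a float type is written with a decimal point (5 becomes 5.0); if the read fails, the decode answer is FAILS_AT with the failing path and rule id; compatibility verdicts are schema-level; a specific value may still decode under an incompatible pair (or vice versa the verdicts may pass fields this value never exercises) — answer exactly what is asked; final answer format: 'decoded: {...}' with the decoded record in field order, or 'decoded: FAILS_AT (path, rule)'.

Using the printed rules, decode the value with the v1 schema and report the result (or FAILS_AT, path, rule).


decoded: {"channel": "GREEN", "attrs": null, "active": true, "retries": 5}

the writer's type comes first in each User pair
decoding the User value with the v1 reader:
  channel := "GREEN"
  attrs := null (absent, optional -> null)
  active := true
  retries := 5 (absent -> default)
  writer age: unknown -> dropped
  => decoded: {"channel": "GREEN", "attrs": null, "active": true, "retries": 5}
remaining User differences; none change what is asked:
  added field age to record User: required int64, tag 10, default 250 (in v2 it sits last) -> fires no rule on User under this dialect and leaves the result unchanged
  removed field attrs from record User (its key "attrs" joins the reserved list) -> fires no rule on User under this dialect and leaves the result unchanged
  enum Role (field channel in record User): symbol BLUE added -> changes User's schema-level verdicts only — the decode of this value is the same
  removed field retries from record User (its key "retries" joins the reserved list) -> fires no rule on User under this dialect and leaves the result unchanged


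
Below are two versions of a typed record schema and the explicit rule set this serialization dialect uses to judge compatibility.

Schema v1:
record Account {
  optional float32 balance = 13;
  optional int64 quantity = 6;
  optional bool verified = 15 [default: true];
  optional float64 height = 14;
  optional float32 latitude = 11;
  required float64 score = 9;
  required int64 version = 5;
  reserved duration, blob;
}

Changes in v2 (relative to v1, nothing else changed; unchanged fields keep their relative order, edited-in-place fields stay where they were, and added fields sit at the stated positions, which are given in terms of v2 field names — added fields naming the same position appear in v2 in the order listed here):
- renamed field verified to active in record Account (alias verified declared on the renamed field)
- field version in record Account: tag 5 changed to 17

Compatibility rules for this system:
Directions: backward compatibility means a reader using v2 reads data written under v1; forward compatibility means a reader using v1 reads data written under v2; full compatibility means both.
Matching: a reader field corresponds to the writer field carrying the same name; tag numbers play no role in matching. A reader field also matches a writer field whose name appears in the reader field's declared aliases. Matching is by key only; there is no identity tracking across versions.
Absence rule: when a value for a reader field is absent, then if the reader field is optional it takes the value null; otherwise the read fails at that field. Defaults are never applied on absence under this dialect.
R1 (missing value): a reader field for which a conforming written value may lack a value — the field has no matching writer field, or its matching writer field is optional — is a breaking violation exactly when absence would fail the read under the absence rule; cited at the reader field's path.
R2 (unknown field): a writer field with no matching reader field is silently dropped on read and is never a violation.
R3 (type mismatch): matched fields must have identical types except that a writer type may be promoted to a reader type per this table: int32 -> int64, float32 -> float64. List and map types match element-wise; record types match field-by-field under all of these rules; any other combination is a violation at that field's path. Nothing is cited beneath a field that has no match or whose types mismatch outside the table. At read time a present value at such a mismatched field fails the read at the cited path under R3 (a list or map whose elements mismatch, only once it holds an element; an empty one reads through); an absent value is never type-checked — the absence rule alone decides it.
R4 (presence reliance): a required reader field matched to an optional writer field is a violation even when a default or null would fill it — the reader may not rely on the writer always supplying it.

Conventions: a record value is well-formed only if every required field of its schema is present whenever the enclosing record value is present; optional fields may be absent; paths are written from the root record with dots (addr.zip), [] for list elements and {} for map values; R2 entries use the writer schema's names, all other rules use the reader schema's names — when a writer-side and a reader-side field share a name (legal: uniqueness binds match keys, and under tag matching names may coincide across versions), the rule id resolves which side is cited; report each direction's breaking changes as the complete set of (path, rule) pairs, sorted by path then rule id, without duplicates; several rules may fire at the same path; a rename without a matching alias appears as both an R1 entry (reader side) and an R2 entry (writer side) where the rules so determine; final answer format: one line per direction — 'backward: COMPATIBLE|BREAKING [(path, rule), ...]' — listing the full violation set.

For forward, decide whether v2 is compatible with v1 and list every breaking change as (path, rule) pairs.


the writer's type comes first in each Account pair
forward pass over Account, reader schema v1, writer schema v2:
  float32 -> float32, writer optional: balance aligns to balance
  int64 -> int64, writer optional: quantity aligns to quantity
  verified: no writer match
  float64 -> float64, writer optional: height aligns to height
  float32 -> float32, writer optional: latitude aligns to latitude
  float64 -> float64, writer required: score aligns to score
  int64 -> int64, writer required: version aligns to version
  leftover writer field: active
  => forward verdict for Account: COMPATIBLE, no violations
diffs on Account not affecting the asked answer:
  renamed field verified to active in record Account (alias verified declared on the renamed field) -> inert for the asked Account verdict: nothing fires
  field version in record Account: tag 5 changed to 17 -> inert for the asked Account verdict: nothing fires

forward: COMPATIBLE []
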